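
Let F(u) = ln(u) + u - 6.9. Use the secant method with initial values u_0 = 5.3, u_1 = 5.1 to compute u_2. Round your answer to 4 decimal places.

F(5.3) = 0.067707, F(5.1) = -0.170759
u_2 = 5.100000 − (-0.170759)·(5.100000 − 5.300000) / (-0.170759 − 0.067707) = 5.100000 − (0.034152)/(-0.238466) = 5.243215

5.2432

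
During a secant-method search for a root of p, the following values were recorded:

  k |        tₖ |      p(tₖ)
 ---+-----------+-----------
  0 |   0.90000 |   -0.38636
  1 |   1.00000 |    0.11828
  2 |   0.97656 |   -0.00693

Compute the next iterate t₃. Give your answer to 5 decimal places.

0.97786

t₃ = 0.97656 − (-0.00693)·(0.97656 − 1.00000) / (-0.00693 − 0.11828)
   = 0.97656 − (0.0001624)/(-0.1252100) = 0.9778573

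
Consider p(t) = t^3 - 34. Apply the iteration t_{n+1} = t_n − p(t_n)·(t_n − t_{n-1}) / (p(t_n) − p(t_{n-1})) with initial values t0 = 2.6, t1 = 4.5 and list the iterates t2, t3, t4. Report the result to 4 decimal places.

3.0243, 3.1717, 3.2444

p(2.6) = -16.424000, p(4.5) = 57.125000
t2 = 4.500000 − 57.125000·(4.500000 − 2.600000) / (57.125000 − (-16.424000)) = 4.500000 − (108.537500)/(73.549000) = 3.024283
p(3.024283) = -6.339034
t3 = 3.024283 − (-6.339034)·(3.024283 − 4.500000) / (-6.339034 − 57.125000) = 3.024283 − (9.354620)/(-63.464034) = 3.171683
p(3.171683) = -2.094209
t4 = 3.171683 − (-2.094209)·(3.171683 − 3.024283) / (-2.094209 − (-6.339034)) = 3.171683 − (-0.308687)/(4.244825) = 3.244404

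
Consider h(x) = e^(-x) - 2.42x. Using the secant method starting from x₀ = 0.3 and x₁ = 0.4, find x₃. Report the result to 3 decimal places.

0.305

h(0.3) = 0.01482, h(0.4) = -0.29768
x₂ = 0.40000 − (-0.29768)·(0.40000 − 0.30000) / (-0.29768 − 0.01482) = 0.40000 − (-0.02977)/(-0.31250) = 0.30474
h(0.30474) = -0.00016
x₃ = 0.30474 − (-0.00016)·(0.30474 − 0.40000) / (-0.00016 − (-0.29768)) = 0.30474 − (0.00002)/(0.29752) = 0.30469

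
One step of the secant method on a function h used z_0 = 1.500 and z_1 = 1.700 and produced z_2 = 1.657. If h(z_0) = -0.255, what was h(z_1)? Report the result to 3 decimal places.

The secant line through (1.500, -0.255) and (1.700, h(z_1)) crosses zero at z_2 = 1.657.
So (1.500, -0.255), (1.700, h(z_1)), (1.657, 0) are collinear:
h(z_1) = -0.255 · (1.700 − 1.657) / (1.500 − 1.657) = -0.255 · (0.04300)/(-0.15700) = 0.06984

0.070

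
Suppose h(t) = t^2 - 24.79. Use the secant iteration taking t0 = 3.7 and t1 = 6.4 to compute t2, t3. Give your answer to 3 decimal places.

h(3.7) = -11.10000, h(6.4) = 16.17000
t2 = 6.40000 − 16.17000·(6.40000 − 3.70000) / (16.17000 − (-11.10000)) = 6.40000 − (43.65900)/(27.27000) = 4.79901
h(4.79901) = -1.75950
t3 = 4.79901 − (-1.75950)·(4.79901 − 6.40000) / (-1.75950 − 16.17000) = 4.79901 − (2.81695)/(-17.92950) = 4.95612

4.799, 4.956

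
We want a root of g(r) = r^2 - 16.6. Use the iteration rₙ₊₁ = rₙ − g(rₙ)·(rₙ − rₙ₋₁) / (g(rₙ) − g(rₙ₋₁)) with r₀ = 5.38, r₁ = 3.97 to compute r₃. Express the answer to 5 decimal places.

4.07450

g(5.38) = 12.3444000, g(3.97) = -0.8391000
r₂ = 3.9700000 − (-0.8391000)·(3.9700000 − 5.3800000) / (-0.8391000 − 12.3444000) = 3.9700000 − (1.1831310)/(-13.1835000) = 4.0597433
g(4.0597433) = -0.1184842
r₃ = 4.0597433 − (-0.1184842)·(4.0597433 − 3.9700000) / (-0.1184842 − (-0.8391000)) = 4.0597433 − (-0.0106332)/(0.7206158) = 4.0744990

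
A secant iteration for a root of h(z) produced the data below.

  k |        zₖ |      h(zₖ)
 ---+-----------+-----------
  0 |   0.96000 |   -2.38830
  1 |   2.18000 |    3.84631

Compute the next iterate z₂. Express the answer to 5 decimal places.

1.42735

z₂ = 2.18000 − 3.84631·(2.18000 − 0.96000) / (3.84631 − (-2.38830))
   = 2.18000 − (4.6924982)/(6.2346100) = 1.4273470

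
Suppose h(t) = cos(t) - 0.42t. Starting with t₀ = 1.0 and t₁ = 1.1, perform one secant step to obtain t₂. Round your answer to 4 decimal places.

1.0935

h(1.0) = 0.120302, h(1.1) = -0.008404
t₂ = 1.100000 − (-0.008404)·(1.100000 − 1.000000) / (-0.008404 − 0.120302) = 1.100000 − (-0.000840)/(-0.128706) = 1.093470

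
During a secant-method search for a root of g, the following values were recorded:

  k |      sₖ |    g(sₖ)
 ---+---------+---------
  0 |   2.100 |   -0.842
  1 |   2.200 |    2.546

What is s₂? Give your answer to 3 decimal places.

2.125

s₂ = 2.200 − 2.546·(2.200 − 2.100) / (2.546 − (-0.842))
   = 2.200 − (0.25460)/(3.38800) = 2.12485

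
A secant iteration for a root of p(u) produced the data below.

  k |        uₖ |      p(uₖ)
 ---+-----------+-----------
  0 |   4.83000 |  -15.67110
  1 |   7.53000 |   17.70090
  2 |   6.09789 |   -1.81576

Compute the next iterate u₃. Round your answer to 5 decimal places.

6.23113

u₃ = 6.09789 − (-1.81576)·(6.09789 − 7.53000) / (-1.81576 − 17.70090)
   = 6.09789 − (2.6003681)/(-19.5166600) = 6.2311284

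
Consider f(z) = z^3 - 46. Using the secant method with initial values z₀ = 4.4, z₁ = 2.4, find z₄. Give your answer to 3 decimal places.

f(4.4) = 39.18400, f(2.4) = -32.17600
z₂ = 2.40000 − (-32.17600)·(2.40000 − 4.40000) / (-32.17600 − 39.18400) = 2.40000 − (64.35200)/(-71.36000) = 3.30179
f(3.30179) = -10.00437
z₃ = 3.30179 − (-10.00437)·(3.30179 − 2.40000) / (-10.00437 − (-32.17600)) = 3.30179 − (-9.02188)/(22.17163) = 3.70870
f(3.70870) = 5.01133
z₄ = 3.70870 − 5.01133·(3.70870 − 3.30179) / (5.01133 − (-10.00437)) = 3.70870 − (2.03917)/(15.01570) = 3.57290

3.573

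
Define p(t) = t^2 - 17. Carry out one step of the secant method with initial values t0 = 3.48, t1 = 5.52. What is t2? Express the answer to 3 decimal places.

p(3.48) = -4.88960, p(5.52) = 13.47040
t2 = 5.52000 − 13.47040·(5.52000 − 3.48000) / (13.47040 − (-4.88960)) = 5.52000 − (27.47962)/(18.36000) = 4.02329

4.023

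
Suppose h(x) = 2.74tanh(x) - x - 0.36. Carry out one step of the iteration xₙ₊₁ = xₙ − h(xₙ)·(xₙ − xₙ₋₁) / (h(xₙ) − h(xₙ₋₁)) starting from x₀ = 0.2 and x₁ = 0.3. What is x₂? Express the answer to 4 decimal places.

h(0.2) = -0.019192, h(0.3) = 0.138197
x₂ = 0.300000 − 0.138197·(0.300000 − 0.200000) / (0.138197 − (-0.019192)) = 0.300000 − (0.013820)/(0.157388) = 0.212194

0.2122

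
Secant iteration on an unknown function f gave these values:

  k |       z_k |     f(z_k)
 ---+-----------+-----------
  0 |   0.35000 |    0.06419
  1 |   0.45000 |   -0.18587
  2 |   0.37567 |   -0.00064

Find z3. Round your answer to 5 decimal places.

0.37541

z3 = 0.37567 − (-0.00064)·(0.37567 − 0.45000) / (-0.00064 − (-0.18587))
   = 0.37567 − (0.0000476)/(0.1852300) = 0.3754132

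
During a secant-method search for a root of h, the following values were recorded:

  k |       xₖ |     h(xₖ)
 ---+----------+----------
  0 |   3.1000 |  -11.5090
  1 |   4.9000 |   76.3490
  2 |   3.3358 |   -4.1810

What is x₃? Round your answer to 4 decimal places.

3.4170

x₃ = 3.3358 − (-4.1810)·(3.3358 − 4.9000) / (-4.1810 − 76.3490)
   = 3.3358 − (6.539920)/(-80.530000) = 3.417011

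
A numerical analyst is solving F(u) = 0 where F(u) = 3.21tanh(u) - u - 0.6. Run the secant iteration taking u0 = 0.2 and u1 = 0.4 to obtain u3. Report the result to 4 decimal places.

F(0.2) = -0.166425, F(0.4) = 0.219636
u2 = 0.400000 − 0.219636·(0.400000 − 0.200000) / (0.219636 − (-0.166425)) = 0.400000 − (0.043927)/(0.386061) = 0.286217
F(0.286217) = 0.008247
u3 = 0.286217 − 0.008247·(0.286217 − 0.400000) / (0.008247 − 0.219636) = 0.286217 − (-0.000938)/(-0.211389) = 0.281778

0.2818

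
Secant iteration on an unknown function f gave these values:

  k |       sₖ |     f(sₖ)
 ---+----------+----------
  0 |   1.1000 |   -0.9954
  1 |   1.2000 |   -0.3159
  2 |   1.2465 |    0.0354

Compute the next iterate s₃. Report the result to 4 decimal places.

1.2418

s₃ = 1.2465 − 0.0354·(1.2465 − 1.2000) / (0.0354 − (-0.3159))
   = 1.2465 − (0.001646)/(0.351300) = 1.241814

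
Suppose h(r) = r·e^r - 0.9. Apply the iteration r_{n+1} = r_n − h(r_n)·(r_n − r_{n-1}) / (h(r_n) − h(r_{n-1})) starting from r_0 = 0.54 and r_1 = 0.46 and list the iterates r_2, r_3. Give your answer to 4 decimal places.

0.5292, 0.5299

h(0.54) = 0.026644, h(0.46) = -0.171326
r_2 = 0.460000 − (-0.171326)·(0.460000 − 0.540000) / (-0.171326 − 0.026644) = 0.460000 − (0.013706)/(-0.197970) = 0.529233
h(0.529233) = -0.001558
r_3 = 0.529233 − (-0.001558)·(0.529233 − 0.460000) / (-0.001558 − (-0.171326)) = 0.529233 − (-0.000108)/(0.169768) = 0.529868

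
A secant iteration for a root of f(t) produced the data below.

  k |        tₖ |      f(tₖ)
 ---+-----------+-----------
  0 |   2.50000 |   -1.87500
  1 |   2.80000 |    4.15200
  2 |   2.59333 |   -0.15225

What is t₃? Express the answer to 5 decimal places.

t₃ = 2.59333 − (-0.15225)·(2.59333 − 2.80000) / (-0.15225 − 4.15200)
   = 2.59333 − (0.0314655)/(-4.3042500) = 2.6006403

2.60064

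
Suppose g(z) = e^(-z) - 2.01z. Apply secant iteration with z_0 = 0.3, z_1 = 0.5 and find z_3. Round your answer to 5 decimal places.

0.35042

g(0.3) = 0.1378182, g(0.5) = -0.3984693
z_2 = 0.5000000 − (-0.3984693)·(0.5000000 − 0.3000000) / (-0.3984693 − 0.1378182) = 0.5000000 − (-0.0796939)/(-0.5362876) = 0.3513971
g(0.3513971) = -0.0026040
z_3 = 0.3513971 − (-0.0026040)·(0.3513971 − 0.5000000) / (-0.0026040 − (-0.3984693)) = 0.3513971 − (0.0003870)/(0.3958653) = 0.3504196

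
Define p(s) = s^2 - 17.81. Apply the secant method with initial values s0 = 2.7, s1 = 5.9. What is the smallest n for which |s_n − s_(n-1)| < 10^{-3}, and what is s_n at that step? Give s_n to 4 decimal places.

p(2.7) = -10.520000, p(5.9) = 17.000000
s2 = 5.900000 − 17.000000·(3.200000)/(27.520000) = 3.923256;  |Δ| = 1.976744
p(3.923256) = -2.418064
s3 = 3.923256 − (-2.418064)·(-1.976744)/(-19.418064) = 4.169413;  |Δ| = 0.246157
p(4.169413) = -0.425996
s4 = 4.169413 − (-0.425996)·(0.246157)/(1.992068) = 4.222053;  |Δ| = 0.052640
p(4.222053) = 0.015729
s5 = 4.222053 − 0.015729·(0.052640)/(0.441725) = 4.220178;  |Δ| = 0.001874
p(4.220178) = -0.000095
s6 = 4.220178 − (-0.000095)·(-0.001874)/(-0.015824) = 4.220190;  |Δ| = 0.000011
|s6 − s5| = 0.000011 < 10^{-3}

n = 6, s_n = 4.2202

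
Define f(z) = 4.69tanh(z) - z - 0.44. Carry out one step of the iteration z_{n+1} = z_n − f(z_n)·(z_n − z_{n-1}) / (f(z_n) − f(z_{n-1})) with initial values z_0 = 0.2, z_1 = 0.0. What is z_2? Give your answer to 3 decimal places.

0.121

f(0.2) = 0.28569, f(0.0) = -0.44000
z_2 = 0.00000 − (-0.44000)·(0.00000 − 0.20000) / (-0.44000 − 0.28569) = 0.00000 − (0.08800)/(-0.72569) = 0.12126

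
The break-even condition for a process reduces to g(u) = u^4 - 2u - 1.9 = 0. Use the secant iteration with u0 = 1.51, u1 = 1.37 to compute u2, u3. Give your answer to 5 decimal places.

1.48204, 1.48617

g(1.51) = 0.2788560, g(1.37) = -1.1172464
u2 = 1.3700000 − (-1.1172464)·(1.3700000 − 1.5100000) / (-1.1172464 − 0.2788560) = 1.3700000 − (0.1564145)/(-1.3961024) = 1.4820365
g(1.4820365) = -0.0397581
u3 = 1.4820365 − (-0.0397581)·(1.4820365 − 1.3700000) / (-0.0397581 − (-1.1172464)) = 1.4820365 − (-0.0044544)/(1.0774883) = 1.4861706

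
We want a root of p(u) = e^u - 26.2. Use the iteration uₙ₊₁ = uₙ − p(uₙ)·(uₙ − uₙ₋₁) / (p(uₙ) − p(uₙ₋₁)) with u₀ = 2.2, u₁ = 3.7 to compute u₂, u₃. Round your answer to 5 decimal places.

3.01988, 3.21450

p(2.2) = -17.1749865, p(3.7) = 14.2473044
u₂ = 3.7000000 − 14.2473044·(3.7000000 − 2.2000000) / (14.2473044 − (-17.1749865)) = 3.7000000 − (21.3709565)/(31.4222909) = 3.0198791
p(3.0198791) = -5.7111854
u₃ = 3.0198791 − (-5.7111854)·(3.0198791 − 3.7000000) / (-5.7111854 − 14.2473044) = 3.0198791 − (3.8842965)/(-19.9584898) = 3.2144979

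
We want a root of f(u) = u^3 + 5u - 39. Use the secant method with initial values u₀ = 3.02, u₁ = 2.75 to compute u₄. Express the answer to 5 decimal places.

2.90367

f(3.02) = 3.6436080, f(2.75) = -4.4531250
u₂ = 2.7500000 − (-4.4531250)·(2.7500000 − 3.0200000) / (-4.4531250 − 3.6436080) = 2.7500000 − (1.2023438)/(-8.0967330) = 2.8984974
f(2.8984974) = -0.1564041
u₃ = 2.8984974 − (-0.1564041)·(2.8984974 − 2.7500000) / (-0.1564041 − (-4.4531250)) = 2.8984974 − (-0.0232256)/(4.2967209) = 2.9039028
f(2.9039028) = 0.0071148
u₄ = 2.9039028 − 0.0071148·(2.9039028 − 2.8984974) / (0.0071148 − (-0.1564041)) = 2.9039028 − (0.0000385)/(0.1635190) = 2.9036676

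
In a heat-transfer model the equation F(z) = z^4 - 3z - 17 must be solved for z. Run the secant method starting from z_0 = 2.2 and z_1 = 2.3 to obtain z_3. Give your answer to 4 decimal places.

2.2044

F(2.2) = -0.174400, F(2.3) = 4.084100
z_2 = 2.300000 − 4.084100·(2.300000 − 2.200000) / (4.084100 − (-0.174400)) = 2.300000 − (0.408410)/(4.258500) = 2.204095
F(2.204095) = -0.011770
z_3 = 2.204095 − (-0.011770)·(2.204095 − 2.300000) / (-0.011770 − 4.084100) = 2.204095 − (0.001129)/(-4.095870) = 2.204371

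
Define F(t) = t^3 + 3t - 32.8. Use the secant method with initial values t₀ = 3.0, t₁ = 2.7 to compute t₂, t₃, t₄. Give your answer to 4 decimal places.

2.8832, 2.8901, 2.8897

F(3.0) = 3.200000, F(2.7) = -5.017000
t₂ = 2.700000 − (-5.017000)·(2.700000 − 3.000000) / (-5.017000 − 3.200000) = 2.700000 − (1.505100)/(-8.217000) = 2.883169
F(2.883169) = -0.183678
t₃ = 2.883169 − (-0.183678)·(2.883169 − 2.700000) / (-0.183678 − (-5.017000)) = 2.883169 − (-0.033644)/(4.833322) = 2.890130
F(2.890130) = 0.011214
t₄ = 2.890130 − 0.011214·(2.890130 − 2.883169) / (0.011214 − (-0.183678)) = 2.890130 − (0.000078)/(0.194892) = 2.889729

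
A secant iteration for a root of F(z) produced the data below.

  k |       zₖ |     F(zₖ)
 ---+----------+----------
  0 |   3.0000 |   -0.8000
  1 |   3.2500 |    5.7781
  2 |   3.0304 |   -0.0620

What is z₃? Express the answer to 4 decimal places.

3.0327

z₃ = 3.0304 − (-0.0620)·(3.0304 − 3.2500) / (-0.0620 − 5.7781)
   = 3.0304 − (0.013615)/(-5.840100) = 3.032731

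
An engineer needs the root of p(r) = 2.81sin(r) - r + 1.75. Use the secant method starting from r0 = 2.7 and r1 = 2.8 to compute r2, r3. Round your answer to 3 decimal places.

2.770, 2.770

p(2.7) = 0.25094, p(2.8) = -0.10868
r2 = 2.80000 − (-0.10868)·(2.80000 − 2.70000) / (-0.10868 − 0.25094) = 2.80000 − (-0.01087)/(-0.35962) = 2.76978
p(2.76978) = 0.00111
r3 = 2.76978 − 0.00111·(2.76978 − 2.80000) / (0.00111 − (-0.10868)) = 2.76978 − (-0.00003)/(0.10980) = 2.77008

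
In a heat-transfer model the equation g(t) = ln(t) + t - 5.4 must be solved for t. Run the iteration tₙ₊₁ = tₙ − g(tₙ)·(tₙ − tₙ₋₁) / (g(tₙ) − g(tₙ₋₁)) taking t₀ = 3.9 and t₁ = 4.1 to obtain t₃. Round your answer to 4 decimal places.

g(3.9) = -0.139023, g(4.1) = 0.110987
t₂ = 4.100000 − 0.110987·(4.100000 − 3.900000) / (0.110987 − (-0.139023)) = 4.100000 − (0.022197)/(0.250010) = 4.011214
g(4.011214) = 0.000308
t₃ = 4.011214 − 0.000308·(4.011214 − 4.100000) / (0.000308 − 0.110987) = 4.011214 − (-0.000027)/(-0.110679) = 4.010967

4.0110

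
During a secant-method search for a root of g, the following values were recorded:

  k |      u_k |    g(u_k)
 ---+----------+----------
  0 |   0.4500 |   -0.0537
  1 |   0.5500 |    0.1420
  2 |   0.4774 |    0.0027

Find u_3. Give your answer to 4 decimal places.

u_3 = 0.4774 − 0.0027·(0.4774 − 0.5500) / (0.0027 − 0.1420)
   = 0.4774 − (-0.000196)/(-0.139300) = 0.475993

0.4760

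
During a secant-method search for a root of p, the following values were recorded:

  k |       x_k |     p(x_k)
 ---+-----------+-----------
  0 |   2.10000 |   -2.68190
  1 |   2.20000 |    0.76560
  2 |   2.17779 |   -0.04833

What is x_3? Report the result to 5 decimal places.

x_3 = 2.17779 − (-0.04833)·(2.17779 − 2.20000) / (-0.04833 − 0.76560)
   = 2.17779 − (0.0010734)/(-0.8139300) = 2.1791088

2.17911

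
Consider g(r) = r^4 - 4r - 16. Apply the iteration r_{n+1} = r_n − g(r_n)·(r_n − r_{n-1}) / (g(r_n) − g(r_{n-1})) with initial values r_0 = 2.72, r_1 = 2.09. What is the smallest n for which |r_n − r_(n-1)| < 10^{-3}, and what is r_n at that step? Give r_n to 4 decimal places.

n = 5, r_n = 2.2347

g(2.72) = 27.856323, g(2.09) = -5.279702
r_2 = 2.090000 − (-5.279702)·(-0.630000)/(-33.136025) = 2.190381;  |Δ| = 0.100381
g(2.190381) = -1.742954
r_3 = 2.190381 − (-1.742954)·(0.100381)/(3.536748) = 2.239849;  |Δ| = 0.049469
g(2.239849) = 0.210141
r_4 = 2.239849 − 0.210141·(0.049469)/(1.953095) = 2.234527;  |Δ| = 0.005323
g(2.234527) = -0.006958
r_5 = 2.234527 − (-0.006958)·(-0.005323)/(-0.217099) = 2.234697;  |Δ| = 0.000171
|r_5 − r_4| = 0.000171 < 10^{-3}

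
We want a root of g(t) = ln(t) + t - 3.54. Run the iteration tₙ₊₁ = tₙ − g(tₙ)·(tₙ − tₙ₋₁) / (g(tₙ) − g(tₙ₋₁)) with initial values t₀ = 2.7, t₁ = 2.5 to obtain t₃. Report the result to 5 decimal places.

g(2.7) = 0.1532518, g(2.5) = -0.1237093
t₂ = 2.5000000 − (-0.1237093)·(2.5000000 − 2.7000000) / (-0.1237093 − 0.1532518) = 2.5000000 − (0.0247419)/(-0.2769610) = 2.5893333
g(2.5893333) = 0.0007338
t₃ = 2.5893333 − 0.0007338·(2.5893333 − 2.5000000) / (0.0007338 − (-0.1237093)) = 2.5893333 − (0.0000656)/(0.1244430) = 2.5888066

2.58881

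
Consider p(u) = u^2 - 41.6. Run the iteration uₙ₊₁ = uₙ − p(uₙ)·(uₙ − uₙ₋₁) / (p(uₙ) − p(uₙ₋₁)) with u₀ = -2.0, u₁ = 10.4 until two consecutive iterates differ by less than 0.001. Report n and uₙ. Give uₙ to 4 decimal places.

n = 8, uₙ = 6.4498

p(-2.0) = -37.600000, p(10.4) = 66.560000
u₂ = 10.400000 − 66.560000·(12.400000)/(104.160000) = 2.476190;  |Δ| = 7.923810
p(2.476190) = -35.468481
u₃ = 2.476190 − (-35.468481)·(-7.923810)/(-102.028481) = 5.230769;  |Δ| = 2.754579
p(5.230769) = -14.239053
u₄ = 5.230769 − (-14.239053)·(2.754579)/(21.229427) = 7.078327;  |Δ| = 1.847558
p(7.078327) = 8.502713
u₅ = 7.078327 − 8.502713·(1.847558)/(22.741766) = 6.387560;  |Δ| = 0.690767
p(6.387560) = -0.799073
u₆ = 6.387560 − (-0.799073)·(-0.690767)/(-9.301786) = 6.446901;  |Δ| = 0.059341
p(6.446901) = -0.037469
u₇ = 6.446901 − (-0.037469)·(0.059341)/(0.761604) = 6.449820;  |Δ| = 0.002919
p(6.449820) = 0.000182
u₈ = 6.449820 − 0.000182·(0.002919)/(0.037651) = 6.449806;  |Δ| = 0.000014
|u₈ − u₇| = 0.000014 < 0.001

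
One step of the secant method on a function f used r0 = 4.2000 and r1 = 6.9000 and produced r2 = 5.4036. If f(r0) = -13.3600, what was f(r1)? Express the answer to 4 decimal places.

16.6101

The secant line through (4.2000, -13.3600) and (6.9000, f(r1)) crosses zero at r2 = 5.4036.
So (4.2000, -13.3600), (6.9000, f(r1)), (5.4036, 0) are collinear:
f(r1) = -13.3600 · (6.9000 − 5.4036) / (4.2000 − 5.4036) = -13.3600 · (1.496400)/(-1.203600) = 16.610090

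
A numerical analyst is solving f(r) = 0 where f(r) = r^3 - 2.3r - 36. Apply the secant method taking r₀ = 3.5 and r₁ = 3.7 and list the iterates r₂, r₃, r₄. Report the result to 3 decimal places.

f(3.5) = -1.17500, f(3.7) = 6.14300
r₂ = 3.70000 − 6.14300·(3.70000 − 3.50000) / (6.14300 − (-1.17500)) = 3.70000 − (1.22860)/(7.31800) = 3.53211
f(3.53211) = -0.05786
r₃ = 3.53211 − (-0.05786)·(3.53211 − 3.70000) / (-0.05786 − 6.14300) = 3.53211 − (0.00971)/(-6.20086) = 3.53368
f(3.53368) = -0.00281
r₄ = 3.53368 − (-0.00281)·(3.53368 − 3.53211) / (-0.00281 − (-0.05786)) = 3.53368 − (0.00000)/(0.05506) = 3.53376

3.532, 3.534, 3.534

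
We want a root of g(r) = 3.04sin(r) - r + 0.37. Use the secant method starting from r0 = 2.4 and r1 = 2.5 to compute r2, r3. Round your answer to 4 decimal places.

2.4070, 2.4072

g(2.4) = 0.023408, g(2.5) = -0.310645
r2 = 2.500000 − (-0.310645)·(2.500000 − 2.400000) / (-0.310645 − 0.023408) = 2.500000 − (-0.031064)/(-0.334053) = 2.407007
g(2.407007) = 0.000642
r3 = 2.407007 − 0.000642·(2.407007 − 2.500000) / (0.000642 − (-0.310645)) = 2.407007 − (-0.000060)/(0.311287) = 2.407199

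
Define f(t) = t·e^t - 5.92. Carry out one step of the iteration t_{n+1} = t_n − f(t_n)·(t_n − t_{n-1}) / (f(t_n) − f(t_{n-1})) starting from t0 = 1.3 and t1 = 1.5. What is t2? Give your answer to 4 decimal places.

f(1.3) = -1.149914, f(1.5) = 0.802534
t2 = 1.500000 − 0.802534·(1.500000 − 1.300000) / (0.802534 − (-1.149914)) = 1.500000 − (0.160507)/(1.952448) = 1.417792

1.4178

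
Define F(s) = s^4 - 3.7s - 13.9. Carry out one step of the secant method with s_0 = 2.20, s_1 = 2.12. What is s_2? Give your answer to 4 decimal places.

2.1622

F(2.20) = 1.385600, F(2.12) = -1.544369
s_2 = 2.120000 − (-1.544369)·(2.120000 − 2.200000) / (-1.544369 − 1.385600) = 2.120000 − (0.123549)/(-2.929969) = 2.162168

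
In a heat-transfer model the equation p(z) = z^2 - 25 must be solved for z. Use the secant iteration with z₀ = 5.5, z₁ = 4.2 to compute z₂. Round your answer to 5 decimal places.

4.95876

p(5.5) = 5.2500000, p(4.2) = -7.3600000
z₂ = 4.2000000 − (-7.3600000)·(4.2000000 − 5.5000000) / (-7.3600000 − 5.2500000) = 4.2000000 − (9.5680000)/(-12.6100000) = 4.9587629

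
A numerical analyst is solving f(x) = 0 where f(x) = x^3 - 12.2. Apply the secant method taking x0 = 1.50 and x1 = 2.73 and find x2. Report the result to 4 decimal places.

2.1396

f(1.50) = -8.825000, f(2.73) = 8.146417
x2 = 2.730000 − 8.146417·(2.730000 − 1.500000) / (8.146417 − (-8.825000)) = 2.730000 − (10.020093)/(16.971417) = 2.139590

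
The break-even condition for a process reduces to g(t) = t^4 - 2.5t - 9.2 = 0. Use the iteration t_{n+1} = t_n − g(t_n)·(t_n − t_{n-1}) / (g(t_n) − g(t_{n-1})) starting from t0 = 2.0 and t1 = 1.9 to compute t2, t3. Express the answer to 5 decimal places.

g(2.0) = 1.8000000, g(1.9) = -0.9179000
t2 = 1.9000000 − (-0.9179000)·(1.9000000 − 2.0000000) / (-0.9179000 − 1.8000000) = 1.9000000 − (0.0917900)/(-2.7179000) = 1.9337724
g(1.9337724) = -0.0507526
t3 = 1.9337724 − (-0.0507526)·(1.9337724 − 1.9000000) / (-0.0507526 − (-0.9179000)) = 1.9337724 − (-0.0017140)/(0.8671474) = 1.9357490

1.93377, 1.93575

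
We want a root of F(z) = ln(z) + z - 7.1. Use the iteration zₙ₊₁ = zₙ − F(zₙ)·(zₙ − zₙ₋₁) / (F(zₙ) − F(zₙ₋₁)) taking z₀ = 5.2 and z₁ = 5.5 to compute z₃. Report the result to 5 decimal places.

5.41148

F(5.2) = -0.2513414, F(5.5) = 0.1047481
z₂ = 5.5000000 − 0.1047481·(5.5000000 − 5.2000000) / (0.1047481 − (-0.2513414)) = 5.5000000 − (0.0314244)/(0.3560895) = 5.4117513
F(5.4117513) = 0.0003241
z₃ = 5.4117513 − 0.0003241·(5.4117513 − 5.5000000) / (0.0003241 − 0.1047481) = 5.4117513 − (-0.0000286)/(-0.1044240) = 5.4114774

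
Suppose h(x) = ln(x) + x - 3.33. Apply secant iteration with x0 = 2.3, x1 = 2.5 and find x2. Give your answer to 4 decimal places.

h(2.3) = -0.197091, h(2.5) = 0.086291
x2 = 2.500000 − 0.086291·(2.500000 − 2.300000) / (0.086291 − (-0.197091)) = 2.500000 − (0.017258)/(0.283382) = 2.439099

2.4391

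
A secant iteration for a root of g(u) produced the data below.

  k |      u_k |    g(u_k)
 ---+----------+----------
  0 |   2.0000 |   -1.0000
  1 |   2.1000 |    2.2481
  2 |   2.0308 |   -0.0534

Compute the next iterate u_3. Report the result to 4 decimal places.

2.0324

u_3 = 2.0308 − (-0.0534)·(2.0308 − 2.1000) / (-0.0534 − 2.2481)
   = 2.0308 − (0.003695)/(-2.301500) = 2.032406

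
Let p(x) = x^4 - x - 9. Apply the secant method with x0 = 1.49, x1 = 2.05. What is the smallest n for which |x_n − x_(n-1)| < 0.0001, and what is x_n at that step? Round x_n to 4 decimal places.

n = 6, x_n = 1.8134

p(1.49) = -5.561156, p(2.05) = 6.611006
x2 = 2.050000 − 6.611006·(0.560000)/(12.172162) = 1.745850;  |Δ| = 0.304150
p(1.745850) = -1.455594
x3 = 1.745850 − (-1.455594)·(-0.304150)/(-8.066600) = 1.800733;  |Δ| = 0.054883
p(1.800733) = -0.286025
x4 = 1.800733 − (-0.286025)·(0.054883)/(1.169569) = 1.814155;  |Δ| = 0.013422
p(1.814155) = 0.017565
x5 = 1.814155 − 0.017565·(0.013422)/(0.303590) = 1.813378;  |Δ| = 0.000777
p(1.813378) = -0.000193
x6 = 1.813378 − (-0.000193)·(-0.000777)/(-0.017758) = 1.813387;  |Δ| = 0.000008
|x6 − x5| = 0.000008 < 0.0001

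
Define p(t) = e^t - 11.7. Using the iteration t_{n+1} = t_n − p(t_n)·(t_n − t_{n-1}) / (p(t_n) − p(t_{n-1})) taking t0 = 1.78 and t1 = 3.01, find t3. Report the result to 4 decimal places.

p(1.78) = -5.770144, p(3.01) = 8.587400
t2 = 3.010000 − 8.587400·(3.010000 − 1.780000) / (8.587400 − (-5.770144)) = 3.010000 − (10.562502)/(14.357544) = 2.274324
p(2.274324) = -1.978656
t3 = 2.274324 − (-1.978656)·(2.274324 − 3.010000) / (-1.978656 − 8.587400) = 2.274324 − (1.455650)/(-10.566056) = 2.412091

2.4121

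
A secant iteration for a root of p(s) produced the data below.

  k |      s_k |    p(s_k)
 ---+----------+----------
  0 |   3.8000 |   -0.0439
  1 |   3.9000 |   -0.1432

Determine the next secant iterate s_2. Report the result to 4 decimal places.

s_2 = 3.9000 − (-0.1432)·(3.9000 − 3.8000) / (-0.1432 − (-0.0439))
   = 3.9000 − (-0.014320)/(-0.099300) = 3.755791

3.7558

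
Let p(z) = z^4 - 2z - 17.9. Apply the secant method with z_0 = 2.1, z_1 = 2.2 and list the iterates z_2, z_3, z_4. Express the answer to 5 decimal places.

2.17020, 2.17167, 2.17170

p(2.1) = -2.6519000, p(2.2) = 1.1256000
z_2 = 2.2000000 − 1.1256000·(2.2000000 − 2.1000000) / (1.1256000 − (-2.6519000)) = 2.2000000 − (0.1125600)/(3.7775000) = 2.1702025
p(2.1702025) = -0.0583872
z_3 = 2.1702025 − (-0.0583872)·(2.1702025 − 2.2000000) / (-0.0583872 − 1.1256000) = 2.1702025 − (0.0017398)/(-1.1839872) = 2.1716719
p(2.1716719) = -0.0011876
z_4 = 2.1716719 − (-0.0011876)·(2.1716719 − 2.1702025) / (-0.0011876 − (-0.0583872)) = 2.1716719 − (-0.0000017)/(0.0571996) = 2.1717025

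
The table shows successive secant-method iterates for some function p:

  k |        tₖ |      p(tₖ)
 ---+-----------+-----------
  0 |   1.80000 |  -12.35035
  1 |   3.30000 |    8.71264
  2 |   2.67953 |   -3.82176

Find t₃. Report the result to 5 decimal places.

2.86871

t₃ = 2.67953 − (-3.82176)·(2.67953 − 3.30000) / (-3.82176 − 8.71264)
   = 2.67953 − (2.3712874)/(-12.5344000) = 2.8687124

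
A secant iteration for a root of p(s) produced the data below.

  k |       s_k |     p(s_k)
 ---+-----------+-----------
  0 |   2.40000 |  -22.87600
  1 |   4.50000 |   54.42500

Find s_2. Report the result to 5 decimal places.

s_2 = 4.50000 − 54.42500·(4.50000 − 2.40000) / (54.42500 − (-22.87600))
   = 4.50000 − (114.2925000)/(77.3010000) = 3.0214616

3.02146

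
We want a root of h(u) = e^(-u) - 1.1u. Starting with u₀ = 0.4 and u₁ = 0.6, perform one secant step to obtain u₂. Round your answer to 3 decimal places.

h(0.4) = 0.23032, h(0.6) = -0.11119
u₂ = 0.60000 − (-0.11119)·(0.60000 − 0.40000) / (-0.11119 − 0.23032) = 0.60000 − (-0.02224)/(-0.34151) = 0.53488

0.535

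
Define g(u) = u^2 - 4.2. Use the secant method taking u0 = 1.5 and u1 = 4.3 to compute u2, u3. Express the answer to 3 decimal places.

g(1.5) = -1.95000, g(4.3) = 14.29000
u2 = 4.30000 − 14.29000·(4.30000 − 1.50000) / (14.29000 − (-1.95000)) = 4.30000 − (40.01200)/(16.24000) = 1.83621
g(1.83621) = -0.82834
u3 = 1.83621 − (-0.82834)·(1.83621 − 4.30000) / (-0.82834 − 14.29000) = 1.83621 − (2.04087)/(-15.11834) = 1.97120

1.836, 1.971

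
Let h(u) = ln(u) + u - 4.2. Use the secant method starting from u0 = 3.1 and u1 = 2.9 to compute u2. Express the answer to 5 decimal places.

h(3.1) = 0.0314021, h(2.9) = -0.2352893
u2 = 2.9000000 − (-0.2352893)·(2.9000000 − 3.1000000) / (-0.2352893 − 0.0314021) = 2.9000000 − (0.0470579)/(-0.2666914) = 3.0764506

3.07645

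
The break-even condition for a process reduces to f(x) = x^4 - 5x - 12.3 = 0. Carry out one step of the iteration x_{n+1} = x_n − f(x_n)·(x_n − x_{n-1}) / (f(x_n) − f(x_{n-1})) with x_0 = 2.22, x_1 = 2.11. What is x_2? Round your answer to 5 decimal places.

f(2.22) = 0.8891266, f(2.11) = -3.0288056
x_2 = 2.1100000 − (-3.0288056)·(2.1100000 − 2.2200000) / (-3.0288056 − 0.8891266) = 2.1100000 − (0.3331686)/(-3.9179322) = 2.1950369

2.19504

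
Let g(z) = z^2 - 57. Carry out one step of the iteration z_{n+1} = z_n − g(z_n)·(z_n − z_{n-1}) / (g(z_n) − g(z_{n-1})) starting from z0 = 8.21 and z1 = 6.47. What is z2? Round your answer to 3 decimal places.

g(8.21) = 10.40410, g(6.47) = -15.13910
z2 = 6.47000 − (-15.13910)·(6.47000 − 8.21000) / (-15.13910 − 10.40410) = 6.47000 − (26.34203)/(-25.54320) = 7.50127

7.501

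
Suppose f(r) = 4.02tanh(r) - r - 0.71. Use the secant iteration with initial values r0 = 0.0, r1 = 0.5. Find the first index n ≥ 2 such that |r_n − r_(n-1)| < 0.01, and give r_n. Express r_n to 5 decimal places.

f(0.0) = -0.7100000, f(0.5) = 0.6477110
r2 = 0.5000000 − 0.6477110·(0.5000000)/(1.3577110) = 0.2614695;  |Δ| = 0.2385305
f(0.2614695) = 0.0563218
r3 = 0.2614695 − 0.0563218·(-0.2385305)/(-0.5913891) = 0.2387527;  |Δ| = 0.0227168
f(0.2387527) = -0.0067973
r4 = 0.2387527 − (-0.0067973)·(-0.0227168)/(-0.0631191) = 0.2411991;  |Δ| = 0.0024464
|r4 − r3| = 0.0024464 < 0.01

n = 4, r_n = 0.24120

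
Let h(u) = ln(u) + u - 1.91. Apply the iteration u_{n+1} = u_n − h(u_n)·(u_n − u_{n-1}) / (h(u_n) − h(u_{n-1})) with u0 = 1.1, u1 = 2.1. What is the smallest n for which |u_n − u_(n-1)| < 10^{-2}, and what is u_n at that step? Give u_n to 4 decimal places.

h(1.1) = -0.714690, h(2.1) = 0.931937
u2 = 2.100000 − 0.931937·(1.000000)/(1.646627) = 1.534033;  |Δ| = 0.565967
h(1.534033) = 0.051933
u3 = 1.534033 − 0.051933·(-0.565967)/(-0.880005) = 1.500633;  |Δ| = 0.033400
h(1.500633) = -0.003481
u4 = 1.500633 − (-0.003481)·(-0.033400)/(-0.055413) = 1.502731;  |Δ| = 0.002098
|u4 − u3| = 0.002098 < 10^{-2}

n = 4, u_n = 1.5027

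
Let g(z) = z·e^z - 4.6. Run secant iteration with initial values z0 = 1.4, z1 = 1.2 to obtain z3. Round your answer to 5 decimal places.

g(1.4) = 1.0772800, g(1.2) = -0.6158597
z2 = 1.2000000 − (-0.6158597)·(1.2000000 − 1.4000000) / (-0.6158597 − 1.0772800) = 1.2000000 − (0.1231719)/(-1.6931396) = 1.2727477
g(1.2727477) = -0.0554636
z3 = 1.2727477 − (-0.0554636)·(1.2727477 − 1.2000000) / (-0.0554636 − (-0.6158597)) = 1.2727477 − (-0.0040348)/(0.5603961) = 1.2799476

1.27995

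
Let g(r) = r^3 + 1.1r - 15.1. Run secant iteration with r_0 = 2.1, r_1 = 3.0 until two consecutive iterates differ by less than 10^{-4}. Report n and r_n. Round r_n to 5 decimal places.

g(2.1) = -3.5290000, g(3.0) = 15.2000000
r_2 = 3.0000000 − 15.2000000·(0.9000000)/(18.7290000) = 2.2695819;  |Δ| = 0.7304181
g(2.2695819) = -0.9128385
r_3 = 2.2695819 − (-0.9128385)·(-0.7304181)/(-16.1128385) = 2.3109622;  |Δ| = 0.0413803
g(2.3109622) = -0.2161408
r_4 = 2.3109622 − (-0.2161408)·(0.0413803)/(0.6966976) = 2.3237999;  |Δ| = 0.0128377
g(2.3237999) = 0.0048056
r_5 = 2.3237999 − 0.0048056·(0.0128377)/(0.2209465) = 2.3235206;  |Δ| = 0.0002792
g(2.3235206) = -0.0000244
r_6 = 2.3235206 − (-0.0000244)·(-0.0002792)/(-0.0048300) = 2.3235221;  |Δ| = 0.0000014
|r_6 − r_5| = 0.0000014 < 10^{-4}

n = 6, r_n = 2.32352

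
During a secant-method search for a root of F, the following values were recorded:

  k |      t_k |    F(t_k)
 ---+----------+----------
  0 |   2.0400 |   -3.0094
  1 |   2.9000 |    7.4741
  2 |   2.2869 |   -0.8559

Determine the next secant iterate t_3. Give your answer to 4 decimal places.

2.3499

t_3 = 2.2869 − (-0.8559)·(2.2869 − 2.9000) / (-0.8559 − 7.4741)
   = 2.2869 − (0.524752)/(-8.330000) = 2.349895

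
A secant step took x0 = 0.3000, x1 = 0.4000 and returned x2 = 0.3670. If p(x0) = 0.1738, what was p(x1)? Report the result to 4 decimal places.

-0.0856

The secant line through (0.3000, 0.1738) and (0.4000, p(x1)) crosses zero at x2 = 0.3670.
So (0.3000, 0.1738), (0.4000, p(x1)), (0.3670, 0) are collinear:
p(x1) = 0.1738 · (0.4000 − 0.3670) / (0.3000 − 0.3670) = 0.1738 · (0.033000)/(-0.067000) = -0.085603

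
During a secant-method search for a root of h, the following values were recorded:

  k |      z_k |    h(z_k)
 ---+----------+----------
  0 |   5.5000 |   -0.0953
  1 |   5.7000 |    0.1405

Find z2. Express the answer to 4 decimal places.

z2 = 5.7000 − 0.1405·(5.7000 − 5.5000) / (0.1405 − (-0.0953))
   = 5.7000 − (0.028100)/(0.235800) = 5.580831

5.5808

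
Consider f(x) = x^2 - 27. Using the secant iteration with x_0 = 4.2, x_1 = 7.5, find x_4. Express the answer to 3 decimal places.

f(4.2) = -9.36000, f(7.5) = 29.25000
x_2 = 7.50000 − 29.25000·(7.50000 − 4.20000) / (29.25000 − (-9.36000)) = 7.50000 − (96.52500)/(38.61000) = 5.00000
f(5.00000) = -2.00000
x_3 = 5.00000 − (-2.00000)·(5.00000 − 7.50000) / (-2.00000 − 29.25000) = 5.00000 − (5.00000)/(-31.25000) = 5.16000
f(5.16000) = -0.37440
x_4 = 5.16000 − (-0.37440)·(5.16000 − 5.00000) / (-0.37440 − (-2.00000)) = 5.16000 − (-0.05990)/(1.62560) = 5.19685

5.197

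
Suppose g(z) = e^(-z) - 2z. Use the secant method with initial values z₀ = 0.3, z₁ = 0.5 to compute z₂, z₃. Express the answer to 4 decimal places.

0.3527, 0.3517

g(0.3) = 0.140818, g(0.5) = -0.393469
z₂ = 0.500000 − (-0.393469)·(0.500000 − 0.300000) / (-0.393469 − 0.140818) = 0.500000 − (-0.078694)/(-0.534288) = 0.352713
g(0.352713) = -0.002646
z₃ = 0.352713 − (-0.002646)·(0.352713 − 0.500000) / (-0.002646 − (-0.393469)) = 0.352713 − (0.000390)/(0.390823) = 0.351715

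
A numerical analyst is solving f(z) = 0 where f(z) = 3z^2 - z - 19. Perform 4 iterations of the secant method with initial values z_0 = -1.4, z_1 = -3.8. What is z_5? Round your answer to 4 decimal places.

-2.3554

f(-1.4) = -11.720000, f(-3.8) = 28.120000
z_2 = -3.800000 − 28.120000·(-3.800000 − (-1.400000)) / (28.120000 − (-11.720000)) = -3.800000 − (-67.488000)/(39.840000) = -2.106024
f(-2.106024) = -3.587963
z_3 = -2.106024 − (-3.587963)·(-2.106024 − (-3.800000)) / (-3.587963 − 28.120000) = -2.106024 − (-6.077924)/(-31.707963) = -2.297709
f(-2.297709) = -0.863898
z_4 = -2.297709 − (-0.863898)·(-2.297709 − (-2.106024)) / (-0.863898 − (-3.587963)) = -2.297709 − (0.165596)/(2.724066) = -2.358498
f(-2.358498) = 0.046044
z_5 = -2.358498 − 0.046044·(-2.358498 − (-2.297709)) / (0.046044 − (-0.863898)) = -2.358498 − (-0.002799)/(0.909941) = -2.355422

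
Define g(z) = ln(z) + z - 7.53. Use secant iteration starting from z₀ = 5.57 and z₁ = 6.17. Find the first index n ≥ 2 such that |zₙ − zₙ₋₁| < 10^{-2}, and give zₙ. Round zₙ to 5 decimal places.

n = 3, zₙ = 5.77624

g(5.57) = -0.2426049, g(6.17) = 0.4596988
z₂ = 6.1700000 − 0.4596988·(0.6000000)/(0.7023038) = 5.7772650;  |Δ| = 0.3927350
g(5.7772650) = 0.0011953
z₃ = 5.7772650 − 0.0011953·(-0.3927350)/(-0.4585035) = 5.7762411;  |Δ| = 0.0010239
|z₃ − z₂| = 0.0010239 < 10^{-2}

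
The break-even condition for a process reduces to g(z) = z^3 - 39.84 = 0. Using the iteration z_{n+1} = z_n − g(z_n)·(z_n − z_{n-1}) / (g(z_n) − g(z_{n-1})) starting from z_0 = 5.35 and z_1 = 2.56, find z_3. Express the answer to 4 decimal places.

g(5.35) = 113.290375, g(2.56) = -23.062784
z_2 = 2.560000 − (-23.062784)·(2.560000 − 5.350000) / (-23.062784 − 113.290375) = 2.560000 − (64.345167)/(-136.353159) = 3.031901
g(3.031901) = -11.969486
z_3 = 3.031901 − (-11.969486)·(3.031901 − 2.560000) / (-11.969486 − (-23.062784)) = 3.031901 − (-5.648410)/(11.093298) = 3.541074

3.5411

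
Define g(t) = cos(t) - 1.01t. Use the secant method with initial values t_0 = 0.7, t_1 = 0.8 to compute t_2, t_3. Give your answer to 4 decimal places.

0.7342, 0.7347

g(0.7) = 0.057842, g(0.8) = -0.111293
t_2 = 0.800000 − (-0.111293)·(0.800000 − 0.700000) / (-0.111293 − 0.057842) = 0.800000 − (-0.011129)/(-0.169135) = 0.734199
g(0.734199) = 0.000827
t_3 = 0.734199 − 0.000827·(0.734199 − 0.800000) / (0.000827 − (-0.111293)) = 0.734199 − (-0.000054)/(0.112120) = 0.734684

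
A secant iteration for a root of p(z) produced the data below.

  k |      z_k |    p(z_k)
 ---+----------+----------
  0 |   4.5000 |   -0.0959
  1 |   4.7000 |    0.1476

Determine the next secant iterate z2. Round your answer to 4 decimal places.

4.5788

z2 = 4.7000 − 0.1476·(4.7000 − 4.5000) / (0.1476 − (-0.0959))
   = 4.7000 − (0.029520)/(0.243500) = 4.578768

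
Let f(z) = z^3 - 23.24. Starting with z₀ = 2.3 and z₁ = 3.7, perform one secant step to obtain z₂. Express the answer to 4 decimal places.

2.7028

f(2.3) = -11.073000, f(3.7) = 27.413000
z₂ = 3.700000 − 27.413000·(3.700000 − 2.300000) / (27.413000 − (-11.073000)) = 3.700000 − (38.378200)/(38.486000) = 2.702801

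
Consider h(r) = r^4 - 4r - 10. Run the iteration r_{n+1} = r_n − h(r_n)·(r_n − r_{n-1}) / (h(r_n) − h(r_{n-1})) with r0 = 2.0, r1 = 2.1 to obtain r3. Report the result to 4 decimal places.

h(2.0) = -2.000000, h(2.1) = 1.048100
r2 = 2.100000 − 1.048100·(2.100000 − 2.000000) / (1.048100 − (-2.000000)) = 2.100000 − (0.104810)/(3.048100) = 2.065615
h(2.065615) = -0.057185
r3 = 2.065615 − (-0.057185)·(2.065615 − 2.100000) / (-0.057185 − 1.048100) = 2.065615 − (0.001966)/(-1.105285) = 2.067394

2.0674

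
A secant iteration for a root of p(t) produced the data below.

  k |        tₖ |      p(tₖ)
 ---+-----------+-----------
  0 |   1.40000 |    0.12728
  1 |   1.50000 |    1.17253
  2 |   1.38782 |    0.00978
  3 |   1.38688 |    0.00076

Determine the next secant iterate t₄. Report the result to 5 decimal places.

t₄ = 1.38688 − 0.00076·(1.38688 − 1.38782) / (0.00076 − 0.00978)
   = 1.38688 − (-0.0000007)/(-0.0090200) = 1.3868008

1.38680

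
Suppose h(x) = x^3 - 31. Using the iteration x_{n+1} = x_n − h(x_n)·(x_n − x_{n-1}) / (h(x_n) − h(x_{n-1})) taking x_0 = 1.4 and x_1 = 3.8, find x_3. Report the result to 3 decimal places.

3.054

h(1.4) = -28.25600, h(3.8) = 23.87200
x_2 = 3.80000 − 23.87200·(3.80000 − 1.40000) / (23.87200 − (-28.25600)) = 3.80000 − (57.29280)/(52.12800) = 2.70092
h(2.70092) = -11.29686
x_3 = 2.70092 − (-11.29686)·(2.70092 − 3.80000) / (-11.29686 − 23.87200) = 2.70092 − (12.41614)/(-35.16886) = 3.05396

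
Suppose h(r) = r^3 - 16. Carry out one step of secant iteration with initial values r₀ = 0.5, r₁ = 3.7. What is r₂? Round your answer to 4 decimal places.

h(0.5) = -15.875000, h(3.7) = 34.653000
r₂ = 3.700000 − 34.653000·(3.700000 − 0.500000) / (34.653000 − (-15.875000)) = 3.700000 − (110.889600)/(50.528000) = 1.505383

1.5054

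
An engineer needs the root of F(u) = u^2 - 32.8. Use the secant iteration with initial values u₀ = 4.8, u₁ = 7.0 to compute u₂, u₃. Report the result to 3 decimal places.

5.627, 5.717

F(4.8) = -9.76000, F(7.0) = 16.20000
u₂ = 7.00000 − 16.20000·(7.00000 − 4.80000) / (16.20000 − (-9.76000)) = 7.00000 − (35.64000)/(25.96000) = 5.62712
F(5.62712) = -1.13554
u₃ = 5.62712 − (-1.13554)·(5.62712 − 7.00000) / (-1.13554 − 16.20000) = 5.62712 − (1.55896)/(-17.33554) = 5.71705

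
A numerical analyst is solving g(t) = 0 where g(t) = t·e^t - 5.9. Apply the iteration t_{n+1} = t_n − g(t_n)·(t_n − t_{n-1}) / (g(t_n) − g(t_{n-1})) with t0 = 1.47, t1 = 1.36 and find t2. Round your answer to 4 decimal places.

g(1.47) = 0.493376, g(1.36) = -0.601177
t2 = 1.360000 − (-0.601177)·(1.360000 − 1.470000) / (-0.601177 − 0.493376) = 1.360000 − (0.066129)/(-1.094553) = 1.420417

1.4204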